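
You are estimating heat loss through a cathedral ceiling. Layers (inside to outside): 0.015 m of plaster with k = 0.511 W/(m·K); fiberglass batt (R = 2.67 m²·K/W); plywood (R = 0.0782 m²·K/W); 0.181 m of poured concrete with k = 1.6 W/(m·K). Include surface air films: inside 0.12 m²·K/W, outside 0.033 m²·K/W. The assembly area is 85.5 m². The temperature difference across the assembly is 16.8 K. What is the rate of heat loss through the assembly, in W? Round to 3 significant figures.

0.015/0.511 = 0.02935
0.181/1.6 = 0.1131
R_total = 0.12 + 0.02935 + 2.67 + 0.0782 + 0.1131 + 0.033 = 3.044 m²·K/W
Q = A·ΔT/R = 85.5 × 16.8 / 3.044 = 471.9 W

472 W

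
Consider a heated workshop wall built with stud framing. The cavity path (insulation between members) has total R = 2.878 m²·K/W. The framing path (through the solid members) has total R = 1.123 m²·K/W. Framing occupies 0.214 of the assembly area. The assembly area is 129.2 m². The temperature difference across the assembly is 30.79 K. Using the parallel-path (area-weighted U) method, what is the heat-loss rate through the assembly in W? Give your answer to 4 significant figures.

U_eff = 0.786/2.878 + 0.214/1.123 = 0.27311 + 0.19056 = 0.46367
R_eff = 1/U_eff = 2.1567 m²·K/W
Q = 129.2 × 30.79 / 2.1567 = 1844.5 W

1845 W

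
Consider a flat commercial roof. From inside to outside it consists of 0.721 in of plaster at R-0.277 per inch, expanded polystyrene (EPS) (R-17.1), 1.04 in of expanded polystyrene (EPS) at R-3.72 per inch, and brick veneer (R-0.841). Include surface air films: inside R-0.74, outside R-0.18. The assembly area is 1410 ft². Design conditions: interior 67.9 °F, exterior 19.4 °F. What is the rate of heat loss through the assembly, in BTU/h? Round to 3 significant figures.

0.721 × 0.277 = 0.1997
1.04 × 3.72 = 3.869
R_total = 0.74 + 0.1997 + 17.1 + 3.869 + 0.841 + 0.18 = 22.93 ft²·°F·h/BTU
Q = A·ΔT/R = 1410 × (67.9 − 19.4) / 22.93 = 2982 BTU/h

2980 BTU/h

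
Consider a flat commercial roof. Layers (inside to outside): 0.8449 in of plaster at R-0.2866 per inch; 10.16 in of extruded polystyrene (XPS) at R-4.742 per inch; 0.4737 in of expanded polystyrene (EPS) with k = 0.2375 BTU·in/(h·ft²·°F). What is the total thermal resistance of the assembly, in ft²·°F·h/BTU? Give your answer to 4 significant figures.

50.42 ft²·°F·h/BTU

0.8449 × 0.2866 = 0.24215
10.16 × 4.742 = 48.179
0.4737/0.2375 = 1.9945
R_total = 0.24215 + 48.179 + 1.9945 = 50.415 ft²·°F·h/BTU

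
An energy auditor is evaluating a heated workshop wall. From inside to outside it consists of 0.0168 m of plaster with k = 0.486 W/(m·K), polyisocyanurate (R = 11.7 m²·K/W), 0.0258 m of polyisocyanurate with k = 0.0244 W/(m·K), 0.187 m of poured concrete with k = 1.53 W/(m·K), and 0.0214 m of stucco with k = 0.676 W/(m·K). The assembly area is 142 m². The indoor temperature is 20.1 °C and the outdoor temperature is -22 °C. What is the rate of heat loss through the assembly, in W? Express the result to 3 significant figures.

0.0168/0.486 = 0.03457
0.0258/0.0244 = 1.057
0.187/1.53 = 0.1222
0.0214/0.676 = 0.03166
R_total = 0.03457 + 11.7 + 1.057 + 0.1222 + 0.03166 = 12.95 m²·K/W
Q = A·ΔT/R = 142 × (20.1 − (-22)) / 12.95 = 461.8 W

462 W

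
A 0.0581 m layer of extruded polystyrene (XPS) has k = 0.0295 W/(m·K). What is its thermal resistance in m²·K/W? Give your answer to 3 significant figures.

R = L/k = 0.0581/0.0295 = 1.969 m²·K/W

1.97 m²·K/W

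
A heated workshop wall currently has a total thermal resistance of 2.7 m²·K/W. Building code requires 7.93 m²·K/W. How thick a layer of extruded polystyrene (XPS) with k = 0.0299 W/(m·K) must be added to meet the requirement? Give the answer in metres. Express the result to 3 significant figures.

0.156 m

ΔR = 7.93 − 2.7 = 5.23 m²·K/W
L = ΔR × k = 5.23 × 0.0299 = 0.1564 m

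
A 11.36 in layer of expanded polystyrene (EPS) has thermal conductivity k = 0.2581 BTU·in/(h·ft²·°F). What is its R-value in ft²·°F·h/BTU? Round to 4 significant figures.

44.01 ft²·°F·h/BTU

R = L/k = 11.36/0.2581 = 44.014 ft²·°F·h/BTU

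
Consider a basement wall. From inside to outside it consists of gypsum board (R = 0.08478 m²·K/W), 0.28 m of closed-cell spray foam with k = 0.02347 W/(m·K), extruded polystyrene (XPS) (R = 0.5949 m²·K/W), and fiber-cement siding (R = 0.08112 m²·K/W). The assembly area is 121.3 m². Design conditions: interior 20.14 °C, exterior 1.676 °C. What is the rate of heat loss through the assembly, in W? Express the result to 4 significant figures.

176.5 W

0.28/0.02347 = 11.93
R_total = 0.08478 + 11.93 + 0.5949 + 0.08112 = 12.691 m²·K/W
Q = A·ΔT/R = 121.3 × (20.14 − 1.676) / 12.691 = 176.48 W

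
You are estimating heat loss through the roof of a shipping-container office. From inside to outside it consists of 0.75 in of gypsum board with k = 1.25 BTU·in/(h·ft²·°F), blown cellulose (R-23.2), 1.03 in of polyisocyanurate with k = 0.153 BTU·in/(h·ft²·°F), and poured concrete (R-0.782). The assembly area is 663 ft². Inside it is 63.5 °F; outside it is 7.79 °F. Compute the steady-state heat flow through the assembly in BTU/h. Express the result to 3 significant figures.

0.75/1.25 = 0.6
1.03/0.153 = 6.732
R_total = 0.6 + 23.2 + 6.732 + 0.782 = 31.31 ft²·°F·h/BTU
Q = A·ΔT/R = 663 × (63.5 − 7.79) / 31.31 = 1180 BTU/h

1180 BTU/h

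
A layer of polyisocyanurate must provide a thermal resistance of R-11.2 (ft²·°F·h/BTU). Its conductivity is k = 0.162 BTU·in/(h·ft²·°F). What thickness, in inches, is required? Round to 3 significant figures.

L = R × k = 11.2 × 0.162 = 1.814 in

1.81 in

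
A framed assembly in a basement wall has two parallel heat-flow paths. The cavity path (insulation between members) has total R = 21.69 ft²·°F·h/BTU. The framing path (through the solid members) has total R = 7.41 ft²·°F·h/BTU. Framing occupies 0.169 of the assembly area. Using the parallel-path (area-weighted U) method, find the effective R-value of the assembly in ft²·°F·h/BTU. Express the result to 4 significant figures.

U_eff = 0.831/21.69 + 0.169/7.41 = 0.038313 + 0.022807 = 0.06112
R_eff = 1/U_eff = 16.361 ft²·°F·h/BTU

16.36 ft²·°F·h/BTU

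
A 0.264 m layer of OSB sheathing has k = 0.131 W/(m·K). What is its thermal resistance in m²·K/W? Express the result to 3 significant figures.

2.02 m²·K/W

R = L/k = 0.264/0.131 = 2.015 m²·K/W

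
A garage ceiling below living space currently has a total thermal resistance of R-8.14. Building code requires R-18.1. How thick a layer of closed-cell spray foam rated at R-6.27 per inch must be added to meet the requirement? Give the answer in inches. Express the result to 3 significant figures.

1.59 in

ΔR = 18.1 − 8.14 = 9.96 ft²·°F·h/BTU
L = ΔR / (R/in) = 9.96/6.27 = 1.589 in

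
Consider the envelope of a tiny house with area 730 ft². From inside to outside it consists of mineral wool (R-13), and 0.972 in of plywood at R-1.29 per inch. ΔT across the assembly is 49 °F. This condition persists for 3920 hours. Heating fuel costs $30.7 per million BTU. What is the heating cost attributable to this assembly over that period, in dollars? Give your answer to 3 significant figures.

302 dollars

0.972 × 1.29 = 1.254
R_total = 13 + 1.254 = 14.25 ft²·°F·h/BTU
Q = 730 × 49 / 14.25 = 2509 BTU/h
E = 2509 × 3920 = 9837000 BTU
Cost = 9837000/10⁶ × 30.7 = $302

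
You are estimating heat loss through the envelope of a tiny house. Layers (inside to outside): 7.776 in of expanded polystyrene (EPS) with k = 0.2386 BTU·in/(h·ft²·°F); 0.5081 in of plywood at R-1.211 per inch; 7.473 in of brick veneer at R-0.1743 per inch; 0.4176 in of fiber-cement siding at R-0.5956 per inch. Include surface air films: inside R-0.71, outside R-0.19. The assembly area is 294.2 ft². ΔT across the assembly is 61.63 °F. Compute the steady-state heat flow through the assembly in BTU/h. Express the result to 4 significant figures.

508.5 BTU/h

7.776/0.2386 = 32.59
0.5081 × 1.211 = 0.61531
7.473 × 0.1743 = 1.3025
0.4176 × 0.5956 = 0.24872
R_total = 0.71 + 32.59 + 0.61531 + 1.3025 + 0.24872 + 0.19 = 35.657 ft²·°F·h/BTU
Q = A·ΔT/R = 294.2 × 61.63 / 35.657 = 508.5 BTU/h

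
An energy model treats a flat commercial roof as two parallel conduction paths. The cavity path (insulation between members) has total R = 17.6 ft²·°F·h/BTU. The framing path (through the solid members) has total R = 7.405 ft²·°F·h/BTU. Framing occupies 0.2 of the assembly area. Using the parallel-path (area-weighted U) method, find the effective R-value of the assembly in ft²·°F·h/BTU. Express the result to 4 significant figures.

U_eff = 0.8/17.6 + 0.2/7.405 = 0.045455 + 0.027009 = 0.072463
R_eff = 1/U_eff = 13.8 ft²·°F·h/BTU

13.80 ft²·°F·h/BTU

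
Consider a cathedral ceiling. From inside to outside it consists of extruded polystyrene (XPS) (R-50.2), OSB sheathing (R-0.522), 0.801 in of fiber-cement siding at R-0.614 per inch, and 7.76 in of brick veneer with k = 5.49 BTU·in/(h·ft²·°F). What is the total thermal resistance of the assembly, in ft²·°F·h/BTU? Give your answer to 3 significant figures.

0.801 × 0.614 = 0.4918
7.76/5.49 = 1.413
R_total = 50.2 + 0.522 + 0.4918 + 1.413 = 52.63 ft²·°F·h/BTU

52.6 ft²·°F·h/BTU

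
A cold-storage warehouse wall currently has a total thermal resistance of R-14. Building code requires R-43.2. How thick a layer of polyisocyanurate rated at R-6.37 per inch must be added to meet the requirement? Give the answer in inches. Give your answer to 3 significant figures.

ΔR = 43.2 − 14 = 29.2 ft²·°F·h/BTU
L = ΔR / (R/in) = 29.2/6.37 = 4.584 in

4.58 in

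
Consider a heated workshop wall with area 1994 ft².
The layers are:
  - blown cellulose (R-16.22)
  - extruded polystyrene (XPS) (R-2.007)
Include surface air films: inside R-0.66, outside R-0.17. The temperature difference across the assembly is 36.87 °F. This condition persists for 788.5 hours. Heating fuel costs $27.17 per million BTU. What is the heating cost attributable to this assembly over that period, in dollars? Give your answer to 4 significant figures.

82.65 dollars

R_total = 0.66 + 16.22 + 2.007 + 0.17 = 19.057 ft²·°F·h/BTU
Q = 1994 × 36.87 / 19.057 = 3857.8 BTU/h
E = 3857.8 × 788.5 = 3041900 BTU
Cost = 3041900/10⁶ × 27.17 = $82.649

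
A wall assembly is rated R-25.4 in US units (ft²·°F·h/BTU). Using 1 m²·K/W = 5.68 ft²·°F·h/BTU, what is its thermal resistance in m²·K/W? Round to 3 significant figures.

4.47 m²·K/W

R_SI = 25.4/5.68 = 4.472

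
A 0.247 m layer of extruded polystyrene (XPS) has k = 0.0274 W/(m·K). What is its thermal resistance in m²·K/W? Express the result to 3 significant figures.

R = L/k = 0.247/0.0274 = 9.015 m²·K/W

9.01 m²·K/W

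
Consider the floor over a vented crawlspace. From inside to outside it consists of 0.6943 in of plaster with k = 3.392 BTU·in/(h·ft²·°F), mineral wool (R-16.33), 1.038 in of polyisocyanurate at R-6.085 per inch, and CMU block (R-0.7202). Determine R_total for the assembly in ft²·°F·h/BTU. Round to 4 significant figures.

0.6943/3.392 = 0.20469
1.038 × 6.085 = 6.3162
R_total = 0.20469 + 16.33 + 6.3162 + 0.7202 = 23.571 ft²·°F·h/BTU

23.57 ft²·°F·h/BTU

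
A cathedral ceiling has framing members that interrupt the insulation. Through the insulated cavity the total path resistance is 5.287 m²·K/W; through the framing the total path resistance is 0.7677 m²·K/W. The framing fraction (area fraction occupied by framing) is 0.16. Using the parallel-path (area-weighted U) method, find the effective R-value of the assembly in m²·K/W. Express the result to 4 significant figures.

U_eff = 0.84/5.287 + 0.16/0.7677 = 0.15888 + 0.20841 = 0.3673
R_eff = 1/U_eff = 2.7226 m²·K/W

2.723 m²·K/W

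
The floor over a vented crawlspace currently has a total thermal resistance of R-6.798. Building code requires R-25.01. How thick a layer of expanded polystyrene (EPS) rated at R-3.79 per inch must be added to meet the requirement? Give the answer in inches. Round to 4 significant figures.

4.805 in

ΔR = 25.01 − 6.798 = 18.212 ft²·°F·h/BTU
L = ΔR / (R/in) = 18.212/3.79 = 4.8053 in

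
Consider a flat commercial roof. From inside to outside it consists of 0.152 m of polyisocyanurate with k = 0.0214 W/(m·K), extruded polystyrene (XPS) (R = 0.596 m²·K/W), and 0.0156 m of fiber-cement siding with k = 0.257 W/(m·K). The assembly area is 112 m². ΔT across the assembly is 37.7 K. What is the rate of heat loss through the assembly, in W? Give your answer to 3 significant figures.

0.152/0.0214 = 7.103
0.0156/0.257 = 0.0607
R_total = 7.103 + 0.596 + 0.0607 = 7.76 m²·K/W
Q = A·ΔT/R = 112 × 37.7 / 7.76 = 544.2 W

544 W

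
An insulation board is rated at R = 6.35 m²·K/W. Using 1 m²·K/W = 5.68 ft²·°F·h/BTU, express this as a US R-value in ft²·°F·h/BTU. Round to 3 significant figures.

R_US = 6.35 × 5.68 = 36.07

36.1 ft²·°F·h/BTU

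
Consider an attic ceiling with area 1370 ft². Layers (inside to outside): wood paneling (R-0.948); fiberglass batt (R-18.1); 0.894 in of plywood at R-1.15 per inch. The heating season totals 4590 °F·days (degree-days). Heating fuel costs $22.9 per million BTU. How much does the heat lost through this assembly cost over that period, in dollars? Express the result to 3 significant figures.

0.894 × 1.15 = 1.028
R_total = 0.948 + 18.1 + 1.028 = 20.08 ft²·°F·h/BTU
E = A × HDD × 24 / R = 1370 × 4590 × 24 / 20.08 = 7517000 BTU
Cost = 7517000/10⁶ × 22.9 = $172.1

172 dollars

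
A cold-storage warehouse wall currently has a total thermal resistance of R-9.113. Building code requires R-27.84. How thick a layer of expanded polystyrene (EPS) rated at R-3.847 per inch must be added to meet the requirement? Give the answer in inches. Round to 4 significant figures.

4.868 in

ΔR = 27.84 − 9.113 = 18.727 ft²·°F·h/BTU
L = ΔR / (R/in) = 18.727/3.847 = 4.8679 in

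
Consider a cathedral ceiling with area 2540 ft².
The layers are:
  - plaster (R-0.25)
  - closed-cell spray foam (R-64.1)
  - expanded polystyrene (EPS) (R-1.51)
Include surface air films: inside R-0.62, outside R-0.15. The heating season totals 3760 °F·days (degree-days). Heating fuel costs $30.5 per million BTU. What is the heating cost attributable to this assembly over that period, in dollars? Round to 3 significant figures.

R_total = 0.62 + 0.25 + 64.1 + 1.51 + 0.15 = 66.63 ft²·°F·h/BTU
E = A × HDD × 24 / R = 2540 × 3760 × 24 / 66.63 = 3440000 BTU
Cost = 3440000/10⁶ × 30.5 = $104.9

105 dollars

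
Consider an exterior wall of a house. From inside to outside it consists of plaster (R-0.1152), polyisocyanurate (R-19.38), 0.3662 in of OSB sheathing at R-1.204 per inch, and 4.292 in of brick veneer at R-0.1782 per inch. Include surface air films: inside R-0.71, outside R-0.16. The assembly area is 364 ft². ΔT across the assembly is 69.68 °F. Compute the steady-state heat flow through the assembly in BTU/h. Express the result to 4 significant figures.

0.3662 × 1.204 = 0.4409
4.292 × 0.1782 = 0.76483
R_total = 0.71 + 0.1152 + 19.38 + 0.4409 + 0.76483 + 0.16 = 21.571 ft²·°F·h/BTU
Q = A·ΔT/R = 364 × 69.68 / 21.571 = 1175.8 BTU/h

1176 BTU/h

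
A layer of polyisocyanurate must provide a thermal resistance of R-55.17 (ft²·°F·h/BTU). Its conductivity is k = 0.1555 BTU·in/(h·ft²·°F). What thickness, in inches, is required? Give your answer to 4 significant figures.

8.579 in

L = R × k = 55.17 × 0.1555 = 8.5789 in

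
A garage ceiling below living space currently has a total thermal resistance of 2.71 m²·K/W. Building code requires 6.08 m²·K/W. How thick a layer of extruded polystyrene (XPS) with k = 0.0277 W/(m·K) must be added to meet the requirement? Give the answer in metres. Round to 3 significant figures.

0.0933 m

ΔR = 6.08 − 2.71 = 3.37 m²·K/W
L = ΔR × k = 3.37 × 0.0277 = 0.09335 m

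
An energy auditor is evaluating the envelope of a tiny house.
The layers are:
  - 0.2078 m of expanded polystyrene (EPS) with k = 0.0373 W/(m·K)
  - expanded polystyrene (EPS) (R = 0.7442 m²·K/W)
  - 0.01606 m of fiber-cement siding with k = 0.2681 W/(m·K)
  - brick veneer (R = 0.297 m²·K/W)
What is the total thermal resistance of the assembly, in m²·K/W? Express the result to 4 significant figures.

0.2078/0.0373 = 5.571
0.01606/0.2681 = 0.059903
R_total = 5.571 + 0.7442 + 0.059903 + 0.297 = 6.6721 m²·K/W

6.672 m²·K/W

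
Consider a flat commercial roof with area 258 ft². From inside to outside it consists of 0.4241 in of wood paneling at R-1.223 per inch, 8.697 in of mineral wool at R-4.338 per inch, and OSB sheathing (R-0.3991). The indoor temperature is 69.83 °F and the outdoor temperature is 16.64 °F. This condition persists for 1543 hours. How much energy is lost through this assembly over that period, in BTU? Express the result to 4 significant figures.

0.4241 × 1.223 = 0.51867
8.697 × 4.338 = 37.728
R_total = 0.51867 + 37.728 + 0.3991 = 38.645 ft²·°F·h/BTU
Q = 258 × (69.83 − 16.64) / 38.645 = 355.1 BTU/h
E = 355.1 × 1543 = 547920 BTU

547900 BTU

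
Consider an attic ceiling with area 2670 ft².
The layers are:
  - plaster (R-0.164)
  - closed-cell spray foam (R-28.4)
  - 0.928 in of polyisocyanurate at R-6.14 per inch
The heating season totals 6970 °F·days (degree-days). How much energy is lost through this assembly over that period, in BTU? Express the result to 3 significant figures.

13000000 BTU

0.928 × 6.14 = 5.698
R_total = 0.164 + 28.4 + 5.698 = 34.26 ft²·°F·h/BTU
E = A × HDD × 24 / R = 2670 × 6970 × 24 / 34.26 = 13040000 BTU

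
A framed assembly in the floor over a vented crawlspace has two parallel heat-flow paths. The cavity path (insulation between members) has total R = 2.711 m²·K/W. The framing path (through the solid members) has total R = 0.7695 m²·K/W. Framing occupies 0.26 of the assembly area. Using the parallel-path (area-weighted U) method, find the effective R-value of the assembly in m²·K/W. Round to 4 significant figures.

1.637 m²·K/W

U_eff = 0.74/2.711 + 0.26/0.7695 = 0.27296 + 0.33788 = 0.61084
R_eff = 1/U_eff = 1.6371 m²·K/W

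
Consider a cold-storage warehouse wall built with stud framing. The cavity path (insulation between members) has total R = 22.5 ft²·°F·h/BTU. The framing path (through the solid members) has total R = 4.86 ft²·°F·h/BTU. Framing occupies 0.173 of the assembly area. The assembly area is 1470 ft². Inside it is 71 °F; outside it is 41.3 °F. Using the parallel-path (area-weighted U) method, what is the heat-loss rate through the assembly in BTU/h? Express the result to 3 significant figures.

U_eff = 0.827/22.5 + 0.173/4.86 = 0.03676 + 0.0356 = 0.07235
R_eff = 1/U_eff = 13.82 ft²·°F·h/BTU
Q = 1470 × (71 − 41.3) / 13.82 = 3159 BTU/h

3160 BTU/h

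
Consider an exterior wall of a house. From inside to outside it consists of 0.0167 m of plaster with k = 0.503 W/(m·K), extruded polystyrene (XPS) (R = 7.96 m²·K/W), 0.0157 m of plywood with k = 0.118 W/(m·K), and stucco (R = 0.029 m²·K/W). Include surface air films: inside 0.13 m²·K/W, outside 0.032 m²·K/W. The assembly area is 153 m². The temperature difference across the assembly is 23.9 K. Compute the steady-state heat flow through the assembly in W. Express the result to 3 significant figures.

440 W

0.0167/0.503 = 0.0332
0.0157/0.118 = 0.1331
R_total = 0.13 + 0.0332 + 7.96 + 0.1331 + 0.029 + 0.032 = 8.317 m²·K/W
Q = A·ΔT/R = 153 × 23.9 / 8.317 = 439.7 W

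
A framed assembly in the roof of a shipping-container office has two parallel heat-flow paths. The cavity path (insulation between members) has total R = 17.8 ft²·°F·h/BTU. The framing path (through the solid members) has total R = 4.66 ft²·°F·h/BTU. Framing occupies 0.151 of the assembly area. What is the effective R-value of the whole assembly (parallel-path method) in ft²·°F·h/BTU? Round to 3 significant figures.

U_eff = 0.849/17.8 + 0.151/4.66 = 0.0477 + 0.0324 = 0.0801
R_eff = 1/U_eff = 12.48 ft²·°F·h/BTU

12.5 ft²·°F·h/BTU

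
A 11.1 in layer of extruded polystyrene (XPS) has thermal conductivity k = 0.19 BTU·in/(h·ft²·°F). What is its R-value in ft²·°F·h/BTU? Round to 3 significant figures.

R = L/k = 11.1/0.19 = 58.42 ft²·°F·h/BTU

58.4 ft²·°F·h/BTU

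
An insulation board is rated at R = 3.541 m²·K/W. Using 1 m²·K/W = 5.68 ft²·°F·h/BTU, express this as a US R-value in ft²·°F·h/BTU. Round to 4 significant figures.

R_US = 3.541 × 5.68 = 20.113

20.11 ft²·°F·h/BTU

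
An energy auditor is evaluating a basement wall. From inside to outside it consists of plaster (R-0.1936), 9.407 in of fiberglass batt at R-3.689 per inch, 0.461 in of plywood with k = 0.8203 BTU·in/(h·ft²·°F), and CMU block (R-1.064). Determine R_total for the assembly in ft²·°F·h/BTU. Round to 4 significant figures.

36.52 ft²·°F·h/BTU

9.407 × 3.689 = 34.702
0.461/0.8203 = 0.56199
R_total = 0.1936 + 34.702 + 0.56199 + 1.064 = 36.522 ft²·°F·h/BTU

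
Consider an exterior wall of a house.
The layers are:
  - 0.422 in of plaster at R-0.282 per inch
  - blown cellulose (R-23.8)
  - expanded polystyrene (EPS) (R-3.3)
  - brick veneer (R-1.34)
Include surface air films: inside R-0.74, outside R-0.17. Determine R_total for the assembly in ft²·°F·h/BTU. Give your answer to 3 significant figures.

0.422 × 0.282 = 0.119
R_total = 0.74 + 0.119 + 23.8 + 3.3 + 1.34 + 0.17 = 29.47 ft²·°F·h/BTU

29.5 ft²·°F·h/BTU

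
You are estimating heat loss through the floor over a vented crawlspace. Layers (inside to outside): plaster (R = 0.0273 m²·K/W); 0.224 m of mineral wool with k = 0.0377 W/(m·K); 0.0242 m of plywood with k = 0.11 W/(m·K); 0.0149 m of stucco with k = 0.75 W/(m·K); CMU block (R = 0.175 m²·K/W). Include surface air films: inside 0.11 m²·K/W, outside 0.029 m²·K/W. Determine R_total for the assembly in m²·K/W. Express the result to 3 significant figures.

6.52 m²·K/W

0.224/0.0377 = 5.942
0.0242/0.11 = 0.22
0.0149/0.75 = 0.01987
R_total = 0.11 + 0.0273 + 5.942 + 0.22 + 0.01987 + 0.175 + 0.029 = 6.523 m²·K/W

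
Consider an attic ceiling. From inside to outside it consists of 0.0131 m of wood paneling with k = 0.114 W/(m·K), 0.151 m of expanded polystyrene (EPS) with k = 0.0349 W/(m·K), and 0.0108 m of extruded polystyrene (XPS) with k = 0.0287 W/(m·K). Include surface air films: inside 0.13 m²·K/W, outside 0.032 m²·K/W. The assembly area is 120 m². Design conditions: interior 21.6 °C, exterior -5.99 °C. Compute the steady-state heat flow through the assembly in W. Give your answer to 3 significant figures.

665 W

0.0131/0.114 = 0.1149
0.151/0.0349 = 4.327
0.0108/0.0287 = 0.3763
R_total = 0.13 + 0.1149 + 4.327 + 0.3763 + 0.032 = 4.98 m²·K/W
Q = A·ΔT/R = 120 × (21.6 − (-5.99)) / 4.98 = 664.8 W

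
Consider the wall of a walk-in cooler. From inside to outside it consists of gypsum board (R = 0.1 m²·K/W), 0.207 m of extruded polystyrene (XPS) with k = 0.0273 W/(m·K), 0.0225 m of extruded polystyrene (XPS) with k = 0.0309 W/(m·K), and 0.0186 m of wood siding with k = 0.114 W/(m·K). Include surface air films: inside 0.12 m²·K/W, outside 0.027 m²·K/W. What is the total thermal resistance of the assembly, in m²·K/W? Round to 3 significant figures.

0.207/0.0273 = 7.582
0.0225/0.0309 = 0.7282
0.0186/0.114 = 0.1632
R_total = 0.12 + 0.1 + 7.582 + 0.7282 + 0.1632 + 0.027 = 8.721 m²·K/W

8.72 m²·K/W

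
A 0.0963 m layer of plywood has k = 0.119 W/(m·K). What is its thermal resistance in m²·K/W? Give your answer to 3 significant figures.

R = L/k = 0.0963/0.119 = 0.8092 m²·K/W

0.809 m²·K/W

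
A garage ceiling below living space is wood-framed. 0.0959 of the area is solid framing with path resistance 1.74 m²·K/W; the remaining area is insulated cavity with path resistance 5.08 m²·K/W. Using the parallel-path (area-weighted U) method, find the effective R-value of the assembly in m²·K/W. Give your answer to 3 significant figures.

U_eff = 0.9041/5.08 + 0.0959/1.74 = 0.178 + 0.05511 = 0.2331
R_eff = 1/U_eff = 4.29 m²·K/W

4.29 m²·K/W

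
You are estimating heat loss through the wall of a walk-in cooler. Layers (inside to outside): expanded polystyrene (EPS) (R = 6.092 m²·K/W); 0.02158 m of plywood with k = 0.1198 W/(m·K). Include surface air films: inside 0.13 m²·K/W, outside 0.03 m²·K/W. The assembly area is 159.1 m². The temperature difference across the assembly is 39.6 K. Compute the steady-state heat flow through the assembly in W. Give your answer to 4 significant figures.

979.5 W

0.02158/0.1198 = 0.18013
R_total = 0.13 + 6.092 + 0.18013 + 0.03 = 6.4321 m²·K/W
Q = A·ΔT/R = 159.1 × 39.6 / 6.4321 = 979.51 W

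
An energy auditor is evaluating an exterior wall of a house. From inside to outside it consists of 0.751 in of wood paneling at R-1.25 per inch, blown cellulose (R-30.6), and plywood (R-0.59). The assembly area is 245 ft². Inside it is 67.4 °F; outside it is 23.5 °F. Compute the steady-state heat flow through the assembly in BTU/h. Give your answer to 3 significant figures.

0.751 × 1.25 = 0.9387
R_total = 0.9387 + 30.6 + 0.59 = 32.13 ft²·°F·h/BTU
Q = A·ΔT/R = 245 × (67.4 − 23.5) / 32.13 = 334.8 BTU/h

335 BTU/h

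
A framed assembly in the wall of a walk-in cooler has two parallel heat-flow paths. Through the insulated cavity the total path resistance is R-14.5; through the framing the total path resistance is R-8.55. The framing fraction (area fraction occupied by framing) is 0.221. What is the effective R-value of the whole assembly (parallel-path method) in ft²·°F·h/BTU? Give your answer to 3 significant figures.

U_eff = 0.779/14.5 + 0.221/8.55 = 0.05372 + 0.02585 = 0.07957
R_eff = 1/U_eff = 12.57 ft²·°F·h/BTU

12.6 ft²·°F·h/BTU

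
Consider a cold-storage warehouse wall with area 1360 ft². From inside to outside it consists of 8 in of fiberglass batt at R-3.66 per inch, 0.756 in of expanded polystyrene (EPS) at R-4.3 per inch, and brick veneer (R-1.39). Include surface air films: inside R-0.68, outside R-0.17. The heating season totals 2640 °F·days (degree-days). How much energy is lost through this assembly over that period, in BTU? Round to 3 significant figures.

8 × 3.66 = 29.28
0.756 × 4.3 = 3.251
R_total = 0.68 + 29.28 + 3.251 + 1.39 + 0.17 = 34.77 ft²·°F·h/BTU
E = A × HDD × 24 / R = 1360 × 2640 × 24 / 34.77 = 2478000 BTU

2480000 BTU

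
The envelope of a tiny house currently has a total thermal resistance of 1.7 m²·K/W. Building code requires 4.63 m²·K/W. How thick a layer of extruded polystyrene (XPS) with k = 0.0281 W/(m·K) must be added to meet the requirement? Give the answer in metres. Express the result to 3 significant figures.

0.0823 m

ΔR = 4.63 − 1.7 = 2.93 m²·K/W
L = ΔR × k = 2.93 × 0.0281 = 0.08233 m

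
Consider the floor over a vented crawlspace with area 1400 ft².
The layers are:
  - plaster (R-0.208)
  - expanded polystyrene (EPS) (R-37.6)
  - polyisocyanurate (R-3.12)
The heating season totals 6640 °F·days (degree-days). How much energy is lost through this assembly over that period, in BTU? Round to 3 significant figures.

R_total = 0.208 + 37.6 + 3.12 = 40.93 ft²·°F·h/BTU
E = A × HDD × 24 / R = 1400 × 6640 × 24 / 40.93 = 5451000 BTU

5450000 BTU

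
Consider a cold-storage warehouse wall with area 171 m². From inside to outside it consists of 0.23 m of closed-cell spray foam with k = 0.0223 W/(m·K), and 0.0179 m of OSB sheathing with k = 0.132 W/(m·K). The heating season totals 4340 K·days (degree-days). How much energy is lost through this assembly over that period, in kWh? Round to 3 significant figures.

0.23/0.0223 = 10.31
0.0179/0.132 = 0.1356
R_total = 10.31 + 0.1356 = 10.45 m²·K/W
E = A × HDD × 24 / R / 1000 = 171 × 4340 × 24 / 10.45 / 1000 = 1705 kWh

1700 kWh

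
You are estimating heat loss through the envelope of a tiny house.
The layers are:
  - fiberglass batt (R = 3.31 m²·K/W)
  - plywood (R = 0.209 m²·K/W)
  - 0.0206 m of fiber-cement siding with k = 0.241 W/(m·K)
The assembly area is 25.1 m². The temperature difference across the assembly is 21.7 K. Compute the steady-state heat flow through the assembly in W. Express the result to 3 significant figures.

0.0206/0.241 = 0.08548
R_total = 3.31 + 0.209 + 0.08548 = 3.604 m²·K/W
Q = A·ΔT/R = 25.1 × 21.7 / 3.604 = 151.1 W

151 W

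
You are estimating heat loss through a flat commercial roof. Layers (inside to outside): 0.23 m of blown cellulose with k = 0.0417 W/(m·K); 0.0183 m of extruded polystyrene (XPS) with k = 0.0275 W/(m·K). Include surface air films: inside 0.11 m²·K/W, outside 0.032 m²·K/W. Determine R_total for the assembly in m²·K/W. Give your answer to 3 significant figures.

6.32 m²·K/W

0.23/0.0417 = 5.516
0.0183/0.0275 = 0.6655
R_total = 0.11 + 5.516 + 0.6655 + 0.032 = 6.323 m²·K/W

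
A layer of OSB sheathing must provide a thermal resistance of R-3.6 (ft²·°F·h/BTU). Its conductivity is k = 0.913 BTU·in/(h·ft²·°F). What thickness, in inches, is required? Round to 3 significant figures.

L = R × k = 3.6 × 0.913 = 3.287 in

3.29 in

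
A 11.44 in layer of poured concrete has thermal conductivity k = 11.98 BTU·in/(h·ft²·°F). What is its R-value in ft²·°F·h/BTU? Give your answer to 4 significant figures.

R = L/k = 11.44/11.98 = 0.95492 ft²·°F·h/BTU

0.9549 ft²·°F·h/BTU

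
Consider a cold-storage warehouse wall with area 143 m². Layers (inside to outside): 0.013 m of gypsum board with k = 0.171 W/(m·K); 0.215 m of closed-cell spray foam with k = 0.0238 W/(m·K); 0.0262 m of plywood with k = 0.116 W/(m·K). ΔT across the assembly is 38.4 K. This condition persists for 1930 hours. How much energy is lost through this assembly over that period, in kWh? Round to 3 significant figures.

0.013/0.171 = 0.07602
0.215/0.0238 = 9.034
0.0262/0.116 = 0.2259
R_total = 0.07602 + 9.034 + 0.2259 = 9.335 m²·K/W
Q = 143 × 38.4 / 9.335 = 588.2 W
E = 588.2 W × 1930 h / 1000 = 1135 kWh

1140 kWh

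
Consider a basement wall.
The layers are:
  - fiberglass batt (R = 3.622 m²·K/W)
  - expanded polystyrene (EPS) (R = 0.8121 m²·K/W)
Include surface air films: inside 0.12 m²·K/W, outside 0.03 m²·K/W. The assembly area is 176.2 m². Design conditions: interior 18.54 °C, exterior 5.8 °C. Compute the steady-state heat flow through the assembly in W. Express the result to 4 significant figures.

489.7 W

R_total = 0.12 + 3.622 + 0.8121 + 0.03 = 4.5841 m²·K/W
Q = A·ΔT/R = 176.2 × (18.54 − 5.8) / 4.5841 = 489.69 W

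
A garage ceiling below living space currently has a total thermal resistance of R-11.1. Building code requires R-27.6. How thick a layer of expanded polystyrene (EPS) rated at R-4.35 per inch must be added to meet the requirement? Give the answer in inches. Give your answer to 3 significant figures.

ΔR = 27.6 − 11.1 = 16.5 ft²·°F·h/BTU
L = ΔR / (R/in) = 16.5/4.35 = 3.793 in

3.79 in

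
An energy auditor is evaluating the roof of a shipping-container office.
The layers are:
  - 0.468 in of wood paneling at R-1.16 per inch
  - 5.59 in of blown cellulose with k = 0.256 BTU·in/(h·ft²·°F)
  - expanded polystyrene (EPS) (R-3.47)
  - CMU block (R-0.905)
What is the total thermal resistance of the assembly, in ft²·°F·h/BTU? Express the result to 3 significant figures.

0.468 × 1.16 = 0.5429
5.59/0.256 = 21.84
R_total = 0.5429 + 21.84 + 3.47 + 0.905 = 26.75 ft²·°F·h/BTU

26.8 ft²·°F·h/BTU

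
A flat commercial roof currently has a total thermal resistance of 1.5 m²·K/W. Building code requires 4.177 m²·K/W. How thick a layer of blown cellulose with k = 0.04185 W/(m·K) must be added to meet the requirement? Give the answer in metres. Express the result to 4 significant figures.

0.1120 m

ΔR = 4.177 − 1.5 = 2.677 m²·K/W
L = ΔR × k = 2.677 × 0.04185 = 0.11203 m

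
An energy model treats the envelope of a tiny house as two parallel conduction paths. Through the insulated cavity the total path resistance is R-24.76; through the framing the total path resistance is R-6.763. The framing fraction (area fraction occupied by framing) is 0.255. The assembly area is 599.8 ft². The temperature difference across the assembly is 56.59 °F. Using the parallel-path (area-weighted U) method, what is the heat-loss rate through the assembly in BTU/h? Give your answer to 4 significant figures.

2301 BTU/h

U_eff = 0.745/24.76 + 0.255/6.763 = 0.030089 + 0.037705 = 0.067794
R_eff = 1/U_eff = 14.751 ft²·°F·h/BTU
Q = 599.8 × 56.59 / 14.751 = 2301.1 BTU/h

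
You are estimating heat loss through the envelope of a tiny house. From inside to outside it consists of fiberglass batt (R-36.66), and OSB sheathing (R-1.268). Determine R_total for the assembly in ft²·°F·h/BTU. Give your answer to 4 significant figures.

37.93 ft²·°F·h/BTU

R_total = 36.66 + 1.268 = 37.928 ft²·°F·h/BTU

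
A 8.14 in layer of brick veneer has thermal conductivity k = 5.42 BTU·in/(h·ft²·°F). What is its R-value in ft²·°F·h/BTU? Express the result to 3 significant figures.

R = L/k = 8.14/5.42 = 1.502 ft²·°F·h/BTU

1.50 ft²·°F·h/BTU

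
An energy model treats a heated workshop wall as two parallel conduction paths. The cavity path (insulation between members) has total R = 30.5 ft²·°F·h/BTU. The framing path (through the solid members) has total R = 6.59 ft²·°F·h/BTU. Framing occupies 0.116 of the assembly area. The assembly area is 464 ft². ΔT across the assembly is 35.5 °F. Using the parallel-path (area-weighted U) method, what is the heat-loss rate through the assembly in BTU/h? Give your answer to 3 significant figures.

767 BTU/h

U_eff = 0.884/30.5 + 0.116/6.59 = 0.02898 + 0.0176 = 0.04659
R_eff = 1/U_eff = 21.47 ft²·°F·h/BTU
Q = 464 × 35.5 / 21.47 = 767.4 BTU/h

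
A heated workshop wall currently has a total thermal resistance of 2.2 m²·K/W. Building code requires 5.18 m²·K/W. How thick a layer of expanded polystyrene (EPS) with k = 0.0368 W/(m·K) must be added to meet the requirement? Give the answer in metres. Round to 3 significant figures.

0.110 m

ΔR = 5.18 − 2.2 = 2.98 m²·K/W
L = ΔR × k = 2.98 × 0.0368 = 0.1097 m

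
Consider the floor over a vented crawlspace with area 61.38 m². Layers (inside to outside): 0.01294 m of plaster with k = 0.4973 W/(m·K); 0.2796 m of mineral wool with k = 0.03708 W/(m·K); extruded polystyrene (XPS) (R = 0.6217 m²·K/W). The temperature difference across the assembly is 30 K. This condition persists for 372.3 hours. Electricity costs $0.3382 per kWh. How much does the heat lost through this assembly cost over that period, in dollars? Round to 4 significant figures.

0.01294/0.4973 = 0.026021
0.2796/0.03708 = 7.5405
R_total = 0.026021 + 7.5405 + 0.6217 = 8.1882 m²·K/W
Q = 61.38 × 30 / 8.1882 = 224.89 W
E = 224.89 W × 372.3 h / 1000 = 83.725 kWh
Cost = 83.725 × 0.3382 = $28.316

28.32 dollars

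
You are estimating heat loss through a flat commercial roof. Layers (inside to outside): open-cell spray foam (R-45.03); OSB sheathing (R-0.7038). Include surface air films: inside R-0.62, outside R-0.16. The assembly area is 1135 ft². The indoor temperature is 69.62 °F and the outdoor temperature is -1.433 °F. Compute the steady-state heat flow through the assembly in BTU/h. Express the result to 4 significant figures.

1734 BTU/h

R_total = 0.62 + 45.03 + 0.7038 + 0.16 = 46.514 ft²·°F·h/BTU
Q = A·ΔT/R = 1135 × (69.62 − (-1.433)) / 46.514 = 1733.8 BTU/h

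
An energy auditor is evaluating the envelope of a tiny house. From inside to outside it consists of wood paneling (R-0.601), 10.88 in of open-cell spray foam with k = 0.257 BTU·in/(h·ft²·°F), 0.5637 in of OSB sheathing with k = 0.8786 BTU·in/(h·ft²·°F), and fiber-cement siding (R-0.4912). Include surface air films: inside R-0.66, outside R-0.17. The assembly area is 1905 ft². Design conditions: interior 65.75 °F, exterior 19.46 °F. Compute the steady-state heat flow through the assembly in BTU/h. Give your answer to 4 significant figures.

1964 BTU/h

10.88/0.257 = 42.335
0.5637/0.8786 = 0.64159
R_total = 0.66 + 0.601 + 42.335 + 0.64159 + 0.4912 + 0.17 = 44.898 ft²·°F·h/BTU
Q = A·ΔT/R = 1905 × (65.75 − 19.46) / 44.898 = 1964 BTU/h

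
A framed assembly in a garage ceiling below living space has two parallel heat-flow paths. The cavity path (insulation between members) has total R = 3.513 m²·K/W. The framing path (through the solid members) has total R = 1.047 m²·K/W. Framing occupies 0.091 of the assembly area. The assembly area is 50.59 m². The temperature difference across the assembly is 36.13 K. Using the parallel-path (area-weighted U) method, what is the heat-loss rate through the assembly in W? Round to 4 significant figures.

631.8 W

U_eff = 0.909/3.513 + 0.091/1.047 = 0.25875 + 0.086915 = 0.34567
R_eff = 1/U_eff = 2.8929 m²·K/W
Q = 50.59 × 36.13 / 2.8929 = 631.82 W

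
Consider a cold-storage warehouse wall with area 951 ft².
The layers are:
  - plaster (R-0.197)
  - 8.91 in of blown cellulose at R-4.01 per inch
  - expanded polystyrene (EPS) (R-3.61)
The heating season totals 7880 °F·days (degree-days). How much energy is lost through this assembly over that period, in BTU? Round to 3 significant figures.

8.91 × 4.01 = 35.73
R_total = 0.197 + 35.73 + 3.61 = 39.54 ft²·°F·h/BTU
E = A × HDD × 24 / R = 951 × 7880 × 24 / 39.54 = 4549000 BTU

4550000 BTU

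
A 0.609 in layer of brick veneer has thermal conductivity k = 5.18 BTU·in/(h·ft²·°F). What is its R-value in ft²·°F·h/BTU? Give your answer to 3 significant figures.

0.118 ft²·°F·h/BTU

R = L/k = 0.609/5.18 = 0.1176 ft²·°F·h/BTU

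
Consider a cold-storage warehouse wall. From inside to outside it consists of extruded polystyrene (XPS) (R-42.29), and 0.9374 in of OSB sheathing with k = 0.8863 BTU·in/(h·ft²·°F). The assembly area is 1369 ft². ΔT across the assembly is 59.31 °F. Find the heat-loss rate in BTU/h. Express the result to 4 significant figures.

1873 BTU/h

0.9374/0.8863 = 1.0577
R_total = 42.29 + 1.0577 = 43.348 ft²·°F·h/BTU
Q = A·ΔT/R = 1369 × 59.31 / 43.348 = 1873.1 BTU/h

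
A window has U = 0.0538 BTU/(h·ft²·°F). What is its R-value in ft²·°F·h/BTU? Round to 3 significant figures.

18.6 ft²·°F·h/BTU

R = 1/U = 1/0.0538 = 18.59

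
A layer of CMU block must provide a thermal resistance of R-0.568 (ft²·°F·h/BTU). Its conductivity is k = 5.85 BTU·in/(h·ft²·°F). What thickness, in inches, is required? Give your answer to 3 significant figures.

3.32 in

L = R × k = 0.568 × 5.85 = 3.323 in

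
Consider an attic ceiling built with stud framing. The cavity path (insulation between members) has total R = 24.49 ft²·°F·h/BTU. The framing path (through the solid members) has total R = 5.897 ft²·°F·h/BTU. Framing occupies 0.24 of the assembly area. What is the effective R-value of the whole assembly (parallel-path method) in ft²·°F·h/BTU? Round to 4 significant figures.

U_eff = 0.76/24.49 + 0.24/5.897 = 0.031033 + 0.040699 = 0.071732
R_eff = 1/U_eff = 13.941 ft²·°F·h/BTU

13.94 ft²·°F·h/BTU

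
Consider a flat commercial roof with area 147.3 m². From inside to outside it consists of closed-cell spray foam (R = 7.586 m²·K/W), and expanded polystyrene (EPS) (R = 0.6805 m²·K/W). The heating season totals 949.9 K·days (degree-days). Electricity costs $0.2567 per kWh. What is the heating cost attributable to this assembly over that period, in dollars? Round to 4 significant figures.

R_total = 7.586 + 0.6805 = 8.2665 m²·K/W
E = A × HDD × 24 / R / 1000 = 147.3 × 949.9 × 24 / 8.2665 / 1000 = 406.23 kWh
Cost = 406.23 × 0.2567 = $104.28

104.3 dollars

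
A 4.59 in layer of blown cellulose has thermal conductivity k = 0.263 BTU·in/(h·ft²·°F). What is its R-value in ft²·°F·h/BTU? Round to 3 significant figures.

17.5 ft²·°F·h/BTU

R = L/k = 4.59/0.263 = 17.45 ft²·°F·h/BTU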